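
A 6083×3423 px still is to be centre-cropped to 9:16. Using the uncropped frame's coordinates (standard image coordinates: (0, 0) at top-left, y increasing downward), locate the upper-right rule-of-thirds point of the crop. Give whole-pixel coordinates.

6083/3423 > 9/16, so the 9:16 crop keeps the full height 3423 and trims width to 3423 × 9/16 = 1925.44 px.
Left offset = (6083 − 1925.44)/2 = 2078.78 px; top offset = 0.
Upper-right is two-thirds across and one-third down within the crop:
x = 2078.78 + 2 × 1925.44/3 ≈ 3362; y = 0.00 + 1 × 3423.00/3 ≈ 1141.

(3362, 1141)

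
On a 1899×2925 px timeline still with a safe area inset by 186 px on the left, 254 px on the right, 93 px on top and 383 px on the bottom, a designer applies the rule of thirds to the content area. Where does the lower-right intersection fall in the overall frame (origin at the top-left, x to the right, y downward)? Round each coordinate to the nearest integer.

x = 1159 px, y = 1726 px

Content width = 1899 − 186 − 254 = 1459 px; content height = 2925 − 93 − 383 = 2449 px.
Lower-right is two-thirds across and two-thirds down within the content area.
x = 186 + 2 × 1459/3 = 186 + 972.67 ≈ 1159
y = 93 + 2 × 2449/3 = 93 + 1632.67 ≈ 1726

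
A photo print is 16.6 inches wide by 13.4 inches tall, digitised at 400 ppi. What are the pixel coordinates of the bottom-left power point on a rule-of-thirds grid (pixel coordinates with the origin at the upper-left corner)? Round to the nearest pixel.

(2213, 3573)

In pixels the canvas is 16.6 × 400 = 6640 wide and 13.4 × 400 = 5360 tall.
The bottom-left point is one-third across and two-thirds down:
x = 1 × 6640/3 ≈ 2213; y = 2 × 5360/3 ≈ 3573.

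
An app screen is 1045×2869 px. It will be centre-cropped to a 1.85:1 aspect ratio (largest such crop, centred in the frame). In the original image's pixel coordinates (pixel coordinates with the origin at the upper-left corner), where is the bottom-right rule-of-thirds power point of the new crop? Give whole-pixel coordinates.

1045/2869 < 1.85/1, so the 1.85:1 crop keeps the full width 1045 and trims height to 1045 × 1/1.85 = 564.86 px.
Top offset = (2869 − 564.86)/2 = 1152.07 px; left offset = 0.
Bottom-right is two-thirds across and two-thirds down within the crop:
x = 0.00 + 2 × 1045.00/3 ≈ 697; y = 1152.07 + 2 × 564.86/3 ≈ 1529.

(697, 1529)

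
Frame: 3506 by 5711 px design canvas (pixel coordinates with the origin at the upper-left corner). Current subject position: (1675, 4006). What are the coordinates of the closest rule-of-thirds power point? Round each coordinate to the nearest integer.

(1169, 3807)

Third lines: x ∈ {1169, 2337}, y ∈ {1904, 3807}.
1675 is closer to x = 1169; 4006 is closer to y = 3807.
So the nearest intersection is the lower-left power point.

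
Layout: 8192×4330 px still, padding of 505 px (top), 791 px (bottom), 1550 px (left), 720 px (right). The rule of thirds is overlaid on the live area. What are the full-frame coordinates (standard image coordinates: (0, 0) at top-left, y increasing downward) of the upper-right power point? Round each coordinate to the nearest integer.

(5498, 1516)

Content width = 8192 − 1550 − 720 = 5922 px; content height = 4330 − 505 − 791 = 3034 px.
Upper-right is two-thirds across and one-third down within the live area.
x = 1550 + 2 × 5922/3 = 1550 + 3948.00 ≈ 5498
y = 505 + 1 × 3034/3 = 505 + 1011.33 ≈ 1516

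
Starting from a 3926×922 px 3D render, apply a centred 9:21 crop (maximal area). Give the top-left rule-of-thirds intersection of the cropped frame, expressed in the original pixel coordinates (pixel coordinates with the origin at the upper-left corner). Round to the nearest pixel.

3926/922 > 9/21, so the 9:21 crop keeps the full height 922 and trims width to 922 × 9/21 = 395.14 px.
Left offset = (3926 − 395.14)/2 = 1765.43 px; top offset = 0.
Top-left is one-third across and one-third down within the crop:
x = 1765.43 + 1 × 395.14/3 ≈ 1897; y = 0.00 + 1 × 922.00/3 ≈ 307.

x = 1897 px, y = 307 px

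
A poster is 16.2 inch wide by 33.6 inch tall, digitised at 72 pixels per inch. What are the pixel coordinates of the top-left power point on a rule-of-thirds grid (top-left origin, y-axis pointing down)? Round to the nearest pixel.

(389, 806)

In pixels the canvas is 16.2 × 72 = 1166.4 wide and 33.6 × 72 = 2419.2 tall.
The top-left point is one-third across and one-third down:
x = 1 × 1166.4/3 ≈ 389; y = 1 × 2419.2/3 ≈ 806.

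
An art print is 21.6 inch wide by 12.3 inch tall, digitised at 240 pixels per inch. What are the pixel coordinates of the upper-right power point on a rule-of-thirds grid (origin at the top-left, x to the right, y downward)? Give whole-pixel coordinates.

(3456, 984)

In pixels the canvas is 21.6 × 240 = 5184 wide and 12.3 × 240 = 2952 tall.
The upper-right point is two-thirds across and one-third down:
x = 2 × 5184/3 ≈ 3456; y = 1 × 2952/3 ≈ 984.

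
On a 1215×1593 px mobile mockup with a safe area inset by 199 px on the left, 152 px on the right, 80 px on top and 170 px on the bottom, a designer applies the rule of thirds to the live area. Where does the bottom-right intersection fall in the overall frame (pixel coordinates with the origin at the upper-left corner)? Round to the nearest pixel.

Content width = 1215 − 199 − 152 = 864 px; content height = 1593 − 80 − 170 = 1343 px.
Bottom-right is two-thirds across and two-thirds down within the live area.
x = 199 + 2 × 864/3 = 199 + 576.00 ≈ 775
y = 80 + 2 × 1343/3 = 80 + 895.33 ≈ 975

x = 775 px, y = 975 px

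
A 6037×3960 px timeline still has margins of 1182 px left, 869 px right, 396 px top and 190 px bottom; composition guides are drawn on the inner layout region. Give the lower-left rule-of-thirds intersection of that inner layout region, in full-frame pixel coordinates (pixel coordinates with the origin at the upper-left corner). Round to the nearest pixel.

x = 2511 px, y = 2645 px

Content width = 6037 − 1182 − 869 = 3986 px; content height = 3960 − 396 − 190 = 3374 px.
Lower-left is one-third across and two-thirds down within the inner layout region.
x = 1182 + 1 × 3986/3 = 1182 + 1328.67 ≈ 2511
y = 396 + 2 × 3374/3 = 396 + 2249.33 ≈ 2645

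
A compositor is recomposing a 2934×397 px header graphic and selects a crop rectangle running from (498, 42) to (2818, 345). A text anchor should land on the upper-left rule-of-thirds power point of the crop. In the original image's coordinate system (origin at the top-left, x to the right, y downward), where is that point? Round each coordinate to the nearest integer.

Crop width = 2818 − 498 = 2320 px; one third is 773.33 px.
Crop height = 345 − 42 = 303 px; one third is 101.00 px.
The upper-left point is one-third across and one-third down within the crop:
x = 498 + 1 × 773.33 ≈ 1271; y = 42 + 1 × 101.00 ≈ 143.

x = 1271 px, y = 143 px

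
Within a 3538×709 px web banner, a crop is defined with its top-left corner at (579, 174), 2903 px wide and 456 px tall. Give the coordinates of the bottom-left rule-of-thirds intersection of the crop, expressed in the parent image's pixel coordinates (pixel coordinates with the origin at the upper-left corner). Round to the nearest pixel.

x = 1547 px, y = 478 px

One third of the crop width 2903 is 967.67 px.
One third of the crop height 456 is 152.00 px.
The bottom-left point is one-third across and two-thirds down within the crop:
x = 579 + 1 × 967.67 ≈ 1547; y = 174 + 2 × 152.00 ≈ 478.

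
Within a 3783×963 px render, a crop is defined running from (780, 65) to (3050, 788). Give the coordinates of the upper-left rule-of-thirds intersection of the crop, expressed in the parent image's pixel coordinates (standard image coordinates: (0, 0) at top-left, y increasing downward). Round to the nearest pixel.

Crop width = 3050 − 780 = 2270 px; one third is 756.67 px.
Crop height = 788 − 65 = 723 px; one third is 241.00 px.
The upper-left point is one-third across and one-third down within the crop:
x = 780 + 1 × 756.67 ≈ 1537; y = 65 + 1 × 241.00 ≈ 306.

x = 1537 px, y = 306 px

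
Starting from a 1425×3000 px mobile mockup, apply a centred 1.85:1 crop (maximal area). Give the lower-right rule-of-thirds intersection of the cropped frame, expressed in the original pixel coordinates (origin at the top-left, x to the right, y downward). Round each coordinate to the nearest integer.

(950, 1628)

1425/3000 < 1.85/1, so the 1.85:1 crop keeps the full width 1425 and trims height to 1425 × 1/1.85 = 770.27 px.
Top offset = (3000 − 770.27)/2 = 1114.86 px; left offset = 0.
Lower-right is two-thirds across and two-thirds down within the crop:
x = 0.00 + 2 × 1425.00/3 ≈ 950; y = 1114.86 + 2 × 770.27/3 ≈ 1628.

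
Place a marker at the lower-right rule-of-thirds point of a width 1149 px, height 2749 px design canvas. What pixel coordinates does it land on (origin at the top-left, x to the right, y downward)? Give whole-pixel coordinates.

x = 766 px, y = 1833 px

The lower-right point sits two-thirds of the way across and two-thirds of the way down.
x = 2 × 1149/3 ≈ 766; y = 2 × 2749/3 ≈ 1833.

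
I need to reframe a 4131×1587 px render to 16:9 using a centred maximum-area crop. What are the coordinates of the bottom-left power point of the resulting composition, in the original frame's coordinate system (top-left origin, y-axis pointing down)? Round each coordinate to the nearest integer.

4131/1587 > 16/9, so the 16:9 crop keeps the full height 1587 and trims width to 1587 × 16/9 = 2821.33 px.
Left offset = (4131 − 2821.33)/2 = 654.83 px; top offset = 0.
Bottom-left is one-third across and two-thirds down within the crop:
x = 654.83 + 1 × 2821.33/3 ≈ 1595; y = 0.00 + 2 × 1587.00/3 ≈ 1058.

(1595, 1058)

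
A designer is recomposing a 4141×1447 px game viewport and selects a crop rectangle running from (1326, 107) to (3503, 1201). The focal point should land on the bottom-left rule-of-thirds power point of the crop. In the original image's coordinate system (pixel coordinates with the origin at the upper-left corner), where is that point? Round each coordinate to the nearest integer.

Crop width = 3503 − 1326 = 2177 px; one third is 725.67 px.
Crop height = 1201 − 107 = 1094 px; one third is 364.67 px.
The bottom-left point is one-third across and two-thirds down within the crop:
x = 1326 + 1 × 725.67 ≈ 2052; y = 107 + 2 × 364.67 ≈ 836.

x = 2052 px, y = 836 px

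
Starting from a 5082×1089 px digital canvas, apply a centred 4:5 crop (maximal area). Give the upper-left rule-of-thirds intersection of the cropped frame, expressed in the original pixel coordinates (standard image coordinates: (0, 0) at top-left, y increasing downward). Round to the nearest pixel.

(2396, 363)

5082/1089 > 4/5, so the 4:5 crop keeps the full height 1089 and trims width to 1089 × 4/5 = 871.20 px.
Left offset = (5082 − 871.20)/2 = 2105.40 px; top offset = 0.
Upper-left is one-third across and one-third down within the crop:
x = 2105.40 + 1 × 871.20/3 ≈ 2396; y = 0.00 + 1 × 1089.00/3 ≈ 363.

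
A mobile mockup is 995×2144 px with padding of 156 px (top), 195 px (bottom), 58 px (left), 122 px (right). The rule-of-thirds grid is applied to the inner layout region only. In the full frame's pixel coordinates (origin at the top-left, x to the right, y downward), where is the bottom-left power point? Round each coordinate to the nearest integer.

Content width = 995 − 58 − 122 = 815 px; content height = 2144 − 156 − 195 = 1793 px.
Bottom-left is one-third across and two-thirds down within the inner layout region.
x = 58 + 1 × 815/3 = 58 + 271.67 ≈ 330
y = 156 + 2 × 1793/3 = 156 + 1195.33 ≈ 1351

(330, 1351)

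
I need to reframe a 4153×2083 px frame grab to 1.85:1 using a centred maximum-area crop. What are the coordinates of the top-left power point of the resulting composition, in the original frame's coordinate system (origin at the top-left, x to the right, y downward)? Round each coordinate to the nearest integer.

4153/2083 > 1.85/1, so the 1.85:1 crop keeps the full height 2083 and trims width to 2083 × 1.85/1 = 3853.55 px.
Left offset = (4153 − 3853.55)/2 = 149.72 px; top offset = 0.
Top-left is one-third across and one-third down within the crop:
x = 149.72 + 1 × 3853.55/3 ≈ 1434; y = 0.00 + 1 × 2083.00/3 ≈ 694.

(1434, 694)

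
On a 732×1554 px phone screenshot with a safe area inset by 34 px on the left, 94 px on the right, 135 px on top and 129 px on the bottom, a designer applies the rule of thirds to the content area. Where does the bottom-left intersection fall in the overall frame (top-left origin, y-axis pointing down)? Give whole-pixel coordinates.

x = 235 px, y = 995 px

Content width = 732 − 34 − 94 = 604 px; content height = 1554 − 135 − 129 = 1290 px.
Bottom-left is one-third across and two-thirds down within the content area.
x = 34 + 1 × 604/3 = 34 + 201.33 ≈ 235
y = 135 + 2 × 1290/3 = 135 + 860.00 ≈ 995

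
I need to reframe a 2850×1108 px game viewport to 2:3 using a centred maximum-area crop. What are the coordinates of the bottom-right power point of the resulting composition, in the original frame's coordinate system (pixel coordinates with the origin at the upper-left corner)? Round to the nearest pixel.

2850/1108 > 2/3, so the 2:3 crop keeps the full height 1108 and trims width to 1108 × 2/3 = 738.67 px.
Left offset = (2850 − 738.67)/2 = 1055.67 px; top offset = 0.
Bottom-right is two-thirds across and two-thirds down within the crop:
x = 1055.67 + 2 × 738.67/3 ≈ 1548; y = 0.00 + 2 × 1108.00/3 ≈ 739.

(1548, 739)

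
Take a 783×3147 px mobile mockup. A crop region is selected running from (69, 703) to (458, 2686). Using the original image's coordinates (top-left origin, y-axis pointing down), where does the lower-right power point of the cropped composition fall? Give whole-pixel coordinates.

x = 328 px, y = 2025 px

Crop width = 458 − 69 = 389 px; one third is 129.67 px.
Crop height = 2686 − 703 = 1983 px; one third is 661.00 px.
The lower-right point is two-thirds across and two-thirds down within the crop:
x = 69 + 2 × 129.67 ≈ 328; y = 703 + 2 × 661.00 ≈ 2025.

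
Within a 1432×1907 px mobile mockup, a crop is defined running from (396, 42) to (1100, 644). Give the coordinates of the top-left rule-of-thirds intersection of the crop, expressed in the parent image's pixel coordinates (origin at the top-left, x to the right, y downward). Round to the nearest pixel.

Crop width = 1100 − 396 = 704 px; one third is 234.67 px.
Crop height = 644 − 42 = 602 px; one third is 200.67 px.
The top-left point is one-third across and one-third down within the crop:
x = 396 + 1 × 234.67 ≈ 631; y = 42 + 1 × 200.67 ≈ 243.

x = 631 px, y = 243 px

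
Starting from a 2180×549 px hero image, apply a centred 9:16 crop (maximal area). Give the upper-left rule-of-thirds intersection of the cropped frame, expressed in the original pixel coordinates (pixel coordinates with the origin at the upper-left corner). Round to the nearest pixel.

x = 1039 px, y = 183 px

2180/549 > 9/16, so the 9:16 crop keeps the full height 549 and trims width to 549 × 9/16 = 308.81 px.
Left offset = (2180 − 308.81)/2 = 935.59 px; top offset = 0.
Upper-left is one-third across and one-third down within the crop:
x = 935.59 + 1 × 308.81/3 ≈ 1039; y = 0.00 + 1 × 549.00/3 ≈ 183.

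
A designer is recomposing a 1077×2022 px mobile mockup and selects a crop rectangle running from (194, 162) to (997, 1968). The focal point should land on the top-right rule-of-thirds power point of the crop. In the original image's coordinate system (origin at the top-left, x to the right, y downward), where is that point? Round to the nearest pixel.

Crop width = 997 − 194 = 803 px; one third is 267.67 px.
Crop height = 1968 − 162 = 1806 px; one third is 602.00 px.
The top-right point is two-thirds across and one-third down within the crop:
x = 194 + 2 × 267.67 ≈ 729; y = 162 + 1 × 602.00 ≈ 764.

x = 729 px, y = 764 px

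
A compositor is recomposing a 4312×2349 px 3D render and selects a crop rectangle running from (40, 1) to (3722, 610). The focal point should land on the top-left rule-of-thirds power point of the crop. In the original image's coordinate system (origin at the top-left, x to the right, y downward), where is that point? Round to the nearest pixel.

Crop width = 3722 − 40 = 3682 px; one third is 1227.33 px.
Crop height = 610 − 1 = 609 px; one third is 203.00 px.
The top-left point is one-third across and one-third down within the crop:
x = 40 + 1 × 1227.33 ≈ 1267; y = 1 + 1 × 203.00 ≈ 204.

(1267, 204)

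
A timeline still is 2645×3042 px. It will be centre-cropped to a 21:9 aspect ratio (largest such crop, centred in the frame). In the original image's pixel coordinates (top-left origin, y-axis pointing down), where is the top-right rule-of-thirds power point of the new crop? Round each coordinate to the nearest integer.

(1763, 1332)

2645/3042 < 21/9, so the 21:9 crop keeps the full width 2645 and trims height to 2645 × 9/21 = 1133.57 px.
Top offset = (3042 − 1133.57)/2 = 954.21 px; left offset = 0.
Top-right is two-thirds across and one-third down within the crop:
x = 0.00 + 2 × 2645.00/3 ≈ 1763; y = 954.21 + 1 × 1133.57/3 ≈ 1332.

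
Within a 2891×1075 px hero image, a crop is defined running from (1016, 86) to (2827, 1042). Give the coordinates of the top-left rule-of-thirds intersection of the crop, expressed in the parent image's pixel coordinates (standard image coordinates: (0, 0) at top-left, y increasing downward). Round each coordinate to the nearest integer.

Crop width = 2827 − 1016 = 1811 px; one third is 603.67 px.
Crop height = 1042 − 86 = 956 px; one third is 318.67 px.
The top-left point is one-third across and one-third down within the crop:
x = 1016 + 1 × 603.67 ≈ 1620; y = 86 + 1 × 318.67 ≈ 405.

(1620, 405)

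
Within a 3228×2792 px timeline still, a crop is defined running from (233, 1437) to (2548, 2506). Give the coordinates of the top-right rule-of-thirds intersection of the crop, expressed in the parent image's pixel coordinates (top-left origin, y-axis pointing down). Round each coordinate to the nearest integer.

Crop width = 2548 − 233 = 2315 px; one third is 771.67 px.
Crop height = 2506 − 1437 = 1069 px; one third is 356.33 px.
The top-right point is two-thirds across and one-third down within the crop:
x = 233 + 2 × 771.67 ≈ 1776; y = 1437 + 1 × 356.33 ≈ 1793.

(1776, 1793)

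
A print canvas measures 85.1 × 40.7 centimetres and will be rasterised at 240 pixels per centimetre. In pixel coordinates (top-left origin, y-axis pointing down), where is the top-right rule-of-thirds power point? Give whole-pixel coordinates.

(13616, 3256)

In pixels the canvas is 85.1 × 240 = 20424 wide and 40.7 × 240 = 9768 tall.
The top-right point is two-thirds across and one-third down:
x = 2 × 20424/3 ≈ 13616; y = 1 × 9768/3 ≈ 3256.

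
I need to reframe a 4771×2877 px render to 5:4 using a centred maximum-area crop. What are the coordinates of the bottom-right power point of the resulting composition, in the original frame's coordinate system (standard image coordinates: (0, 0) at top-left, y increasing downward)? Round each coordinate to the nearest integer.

4771/2877 > 5/4, so the 5:4 crop keeps the full height 2877 and trims width to 2877 × 5/4 = 3596.25 px.
Left offset = (4771 − 3596.25)/2 = 587.38 px; top offset = 0.
Bottom-right is two-thirds across and two-thirds down within the crop:
x = 587.38 + 2 × 3596.25/3 ≈ 2985; y = 0.00 + 2 × 2877.00/3 ≈ 1918.

(2985, 1918)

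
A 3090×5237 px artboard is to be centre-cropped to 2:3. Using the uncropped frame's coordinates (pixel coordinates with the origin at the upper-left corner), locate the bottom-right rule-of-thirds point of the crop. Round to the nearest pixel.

(2060, 3391)

3090/5237 < 2/3, so the 2:3 crop keeps the full width 3090 and trims height to 3090 × 3/2 = 4635.00 px.
Top offset = (5237 − 4635.00)/2 = 301.00 px; left offset = 0.
Bottom-right is two-thirds across and two-thirds down within the crop:
x = 0.00 + 2 × 3090.00/3 ≈ 2060; y = 301.00 + 2 × 4635.00/3 ≈ 3391.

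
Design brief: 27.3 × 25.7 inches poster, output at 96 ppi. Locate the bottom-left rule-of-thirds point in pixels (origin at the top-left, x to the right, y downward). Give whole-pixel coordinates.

(874, 1645)

In pixels the canvas is 27.3 × 96 = 2620.8 wide and 25.7 × 96 = 2467.2 tall.
The bottom-left point is one-third across and two-thirds down:
x = 1 × 2620.8/3 ≈ 874; y = 2 × 2467.2/3 ≈ 1645.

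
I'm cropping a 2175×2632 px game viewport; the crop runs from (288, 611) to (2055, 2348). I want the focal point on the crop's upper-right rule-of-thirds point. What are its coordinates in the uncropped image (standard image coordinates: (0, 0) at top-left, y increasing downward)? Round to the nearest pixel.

x = 1466 px, y = 1190 px

Crop width = 2055 − 288 = 1767 px; one third is 589.00 px.
Crop height = 2348 − 611 = 1737 px; one third is 579.00 px.
The upper-right point is two-thirds across and one-third down within the crop:
x = 288 + 2 × 589.00 ≈ 1466; y = 611 + 1 × 579.00 ≈ 1190.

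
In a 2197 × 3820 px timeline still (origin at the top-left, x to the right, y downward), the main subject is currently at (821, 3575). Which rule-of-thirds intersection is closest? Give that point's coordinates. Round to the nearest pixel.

Third lines: x ∈ {732, 1465}, y ∈ {1273, 2547}.
821 is closer to x = 732; 3575 is closer to y = 2547.
So the nearest intersection is the lower-left power point.

(732, 2547)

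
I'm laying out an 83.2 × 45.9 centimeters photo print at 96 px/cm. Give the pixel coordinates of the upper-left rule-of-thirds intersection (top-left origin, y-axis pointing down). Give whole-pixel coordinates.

In pixels the canvas is 83.2 × 96 = 7987.2 wide and 45.9 × 96 = 4406.4 tall.
The upper-left point is one-third across and one-third down:
x = 1 × 7987.2/3 ≈ 2662; y = 1 × 4406.4/3 ≈ 1469.

(2662, 1469)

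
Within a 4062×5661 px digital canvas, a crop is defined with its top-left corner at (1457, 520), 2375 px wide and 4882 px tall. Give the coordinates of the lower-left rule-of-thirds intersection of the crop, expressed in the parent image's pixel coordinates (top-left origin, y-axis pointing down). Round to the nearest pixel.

One third of the crop width 2375 is 791.67 px.
One third of the crop height 4882 is 1627.33 px.
The lower-left point is one-third across and two-thirds down within the crop:
x = 1457 + 1 × 791.67 ≈ 2249; y = 520 + 2 × 1627.33 ≈ 3775.

x = 2249 px, y = 3775 px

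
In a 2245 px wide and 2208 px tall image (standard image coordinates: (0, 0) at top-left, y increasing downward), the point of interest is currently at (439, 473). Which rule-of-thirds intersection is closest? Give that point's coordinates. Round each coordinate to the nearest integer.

(748, 736)

Third lines: x ∈ {748, 1497}, y ∈ {736, 1472}.
439 is closer to x = 748; 473 is closer to y = 736.
So the nearest intersection is the upper-left power point.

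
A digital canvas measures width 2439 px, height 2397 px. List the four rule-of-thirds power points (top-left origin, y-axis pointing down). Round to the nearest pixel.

One third of 2439 is 813; one third of 2397 is 799.
Vertical third lines at x = 813 and x = 1626; horizontal third lines at y = 799 and y = 1598.

(813, 799), (1626, 799), (813, 1598), (1626, 1598)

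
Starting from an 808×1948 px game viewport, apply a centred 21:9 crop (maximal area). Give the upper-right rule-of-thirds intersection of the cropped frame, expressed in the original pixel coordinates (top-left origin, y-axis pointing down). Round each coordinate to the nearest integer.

808/1948 < 21/9, so the 21:9 crop keeps the full width 808 and trims height to 808 × 9/21 = 346.29 px.
Top offset = (1948 − 346.29)/2 = 800.86 px; left offset = 0.
Upper-right is two-thirds across and one-third down within the crop:
x = 0.00 + 2 × 808.00/3 ≈ 539; y = 800.86 + 1 × 346.29/3 ≈ 916.

(539, 916)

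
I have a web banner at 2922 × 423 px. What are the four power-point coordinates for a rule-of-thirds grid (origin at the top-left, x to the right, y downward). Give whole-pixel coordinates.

(974, 141), (1948, 141), (974, 282), (1948, 282)

One third of 2922 is 974; one third of 423 is 141.
Vertical third lines at x = 974 and x = 1948; horizontal third lines at y = 141 and y = 282.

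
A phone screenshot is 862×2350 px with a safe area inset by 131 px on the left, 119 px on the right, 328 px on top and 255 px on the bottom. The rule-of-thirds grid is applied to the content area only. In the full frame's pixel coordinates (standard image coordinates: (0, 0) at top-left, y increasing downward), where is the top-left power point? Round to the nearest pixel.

(335, 917)

Content width = 862 − 131 − 119 = 612 px; content height = 2350 − 328 − 255 = 1767 px.
Top-left is one-third across and one-third down within the content area.
x = 131 + 1 × 612/3 = 131 + 204.00 ≈ 335
y = 328 + 1 × 1767/3 = 328 + 589.00 ≈ 917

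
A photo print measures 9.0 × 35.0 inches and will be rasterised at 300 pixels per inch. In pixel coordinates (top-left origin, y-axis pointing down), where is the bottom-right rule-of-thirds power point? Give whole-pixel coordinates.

x = 1800 px, y = 7000 px

In pixels the canvas is 9.0 × 300 = 2700 wide and 35.0 × 300 = 10500 tall.
The bottom-right point is two-thirds across and two-thirds down:
x = 2 × 2700/3 ≈ 1800; y = 2 × 10500/3 ≈ 7000.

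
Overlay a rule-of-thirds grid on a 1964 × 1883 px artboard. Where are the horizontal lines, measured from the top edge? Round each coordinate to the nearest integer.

628 px and 1255 px

1883 / 3 = 627.67, so the horizontal lines sit at one and two thirds of 1883.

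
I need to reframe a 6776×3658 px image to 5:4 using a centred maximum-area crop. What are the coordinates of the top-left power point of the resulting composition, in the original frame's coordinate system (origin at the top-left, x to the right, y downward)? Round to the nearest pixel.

(2626, 1219)

6776/3658 > 5/4, so the 5:4 crop keeps the full height 3658 and trims width to 3658 × 5/4 = 4572.50 px.
Left offset = (6776 − 4572.50)/2 = 1101.75 px; top offset = 0.
Top-left is one-third across and one-third down within the crop:
x = 1101.75 + 1 × 4572.50/3 ≈ 2626; y = 0.00 + 1 × 3658.00/3 ≈ 1219.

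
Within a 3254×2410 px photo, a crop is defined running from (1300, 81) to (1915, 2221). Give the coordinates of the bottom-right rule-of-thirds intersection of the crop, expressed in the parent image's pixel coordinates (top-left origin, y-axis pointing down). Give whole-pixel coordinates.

x = 1710 px, y = 1508 px

Crop width = 1915 − 1300 = 615 px; one third is 205.00 px.
Crop height = 2221 − 81 = 2140 px; one third is 713.33 px.
The bottom-right point is two-thirds across and two-thirds down within the crop:
x = 1300 + 2 × 205.00 ≈ 1710; y = 81 + 2 × 713.33 ≈ 1508.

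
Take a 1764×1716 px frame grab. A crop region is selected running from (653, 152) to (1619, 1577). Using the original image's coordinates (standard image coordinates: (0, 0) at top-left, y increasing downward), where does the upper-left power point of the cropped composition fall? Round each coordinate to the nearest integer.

Crop width = 1619 − 653 = 966 px; one third is 322.00 px.
Crop height = 1577 − 152 = 1425 px; one third is 475.00 px.
The upper-left point is one-third across and one-third down within the crop:
x = 653 + 1 × 322.00 ≈ 975; y = 152 + 1 × 475.00 ≈ 627.

(975, 627)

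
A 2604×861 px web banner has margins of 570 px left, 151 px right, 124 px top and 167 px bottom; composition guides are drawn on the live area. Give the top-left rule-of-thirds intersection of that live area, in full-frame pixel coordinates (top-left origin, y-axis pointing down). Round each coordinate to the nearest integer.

Content width = 2604 − 570 − 151 = 1883 px; content height = 861 − 124 − 167 = 570 px.
Top-left is one-third across and one-third down within the live area.
x = 570 + 1 × 1883/3 = 570 + 627.67 ≈ 1198
y = 124 + 1 × 570/3 = 124 + 190.00 ≈ 314

(1198, 314)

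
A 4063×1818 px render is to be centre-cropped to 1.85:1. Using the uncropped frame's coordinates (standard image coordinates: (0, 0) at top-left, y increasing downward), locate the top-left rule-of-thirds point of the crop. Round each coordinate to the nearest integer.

(1471, 606)

4063/1818 > 1.85/1, so the 1.85:1 crop keeps the full height 1818 and trims width to 1818 × 1.85/1 = 3363.30 px.
Left offset = (4063 − 3363.30)/2 = 349.85 px; top offset = 0.
Top-left is one-third across and one-third down within the crop:
x = 349.85 + 1 × 3363.30/3 ≈ 1471; y = 0.00 + 1 × 1818.00/3 ≈ 606.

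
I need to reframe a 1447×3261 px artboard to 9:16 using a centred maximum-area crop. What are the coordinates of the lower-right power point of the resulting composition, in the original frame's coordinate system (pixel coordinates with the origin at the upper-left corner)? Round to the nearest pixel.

(965, 2059)

1447/3261 < 9/16, so the 9:16 crop keeps the full width 1447 and trims height to 1447 × 16/9 = 2572.44 px.
Top offset = (3261 − 2572.44)/2 = 344.28 px; left offset = 0.
Lower-right is two-thirds across and two-thirds down within the crop:
x = 0.00 + 2 × 1447.00/3 ≈ 965; y = 344.28 + 2 × 2572.44/3 ≈ 2059.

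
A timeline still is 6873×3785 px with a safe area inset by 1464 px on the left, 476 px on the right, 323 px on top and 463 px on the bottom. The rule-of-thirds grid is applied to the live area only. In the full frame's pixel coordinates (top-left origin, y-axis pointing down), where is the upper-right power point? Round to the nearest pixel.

(4753, 1323)

Content width = 6873 − 1464 − 476 = 4933 px; content height = 3785 − 323 − 463 = 2999 px.
Upper-right is two-thirds across and one-third down within the live area.
x = 1464 + 2 × 4933/3 = 1464 + 3288.67 ≈ 4753
y = 323 + 1 × 2999/3 = 323 + 999.67 ≈ 1323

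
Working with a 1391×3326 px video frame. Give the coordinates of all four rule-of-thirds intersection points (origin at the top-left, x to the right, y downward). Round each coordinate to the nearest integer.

One third of 1391 is 463.67; one third of 3326 is 1108.67.
Vertical third lines at x = 464 and x = 927; horizontal third lines at y = 1109 and y = 2217.

(464, 1109), (927, 1109), (464, 2217), (927, 2217)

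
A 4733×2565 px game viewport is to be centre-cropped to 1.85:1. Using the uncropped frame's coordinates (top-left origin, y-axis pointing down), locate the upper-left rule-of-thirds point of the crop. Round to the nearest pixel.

4733/2565 < 1.85/1, so the 1.85:1 crop keeps the full width 4733 and trims height to 4733 × 1/1.85 = 2558.38 px.
Top offset = (2565 − 2558.38)/2 = 3.31 px; left offset = 0.
Upper-left is one-third across and one-third down within the crop:
x = 0.00 + 1 × 4733.00/3 ≈ 1578; y = 3.31 + 1 × 2558.38/3 ≈ 856.

x = 1578 px, y = 856 px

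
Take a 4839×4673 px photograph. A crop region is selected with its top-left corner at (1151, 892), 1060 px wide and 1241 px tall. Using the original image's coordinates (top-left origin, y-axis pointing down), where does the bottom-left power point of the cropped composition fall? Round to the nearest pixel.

One third of the crop width 1060 is 353.33 px.
One third of the crop height 1241 is 413.67 px.
The bottom-left point is one-third across and two-thirds down within the crop:
x = 1151 + 1 × 353.33 ≈ 1504; y = 892 + 2 × 413.67 ≈ 1719.

(1504, 1719)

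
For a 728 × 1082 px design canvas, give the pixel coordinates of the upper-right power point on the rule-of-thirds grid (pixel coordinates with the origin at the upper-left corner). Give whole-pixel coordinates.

The upper-right point sits two-thirds of the way across and one-third of the way down.
x = 2 × 728/3 ≈ 485; y = 1 × 1082/3 ≈ 361.

(485, 361)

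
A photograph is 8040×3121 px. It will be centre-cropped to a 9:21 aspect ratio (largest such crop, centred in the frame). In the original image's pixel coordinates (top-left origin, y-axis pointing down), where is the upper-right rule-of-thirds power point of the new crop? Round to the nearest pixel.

(4243, 1040)

8040/3121 > 9/21, so the 9:21 crop keeps the full height 3121 and trims width to 3121 × 9/21 = 1337.57 px.
Left offset = (8040 − 1337.57)/2 = 3351.21 px; top offset = 0.
Upper-right is two-thirds across and one-third down within the crop:
x = 3351.21 + 2 × 1337.57/3 ≈ 4243; y = 0.00 + 1 × 3121.00/3 ≈ 1040.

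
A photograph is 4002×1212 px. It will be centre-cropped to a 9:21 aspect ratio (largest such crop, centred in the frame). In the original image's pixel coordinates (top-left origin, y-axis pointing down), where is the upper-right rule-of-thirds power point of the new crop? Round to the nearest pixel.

4002/1212 > 9/21, so the 9:21 crop keeps the full height 1212 and trims width to 1212 × 9/21 = 519.43 px.
Left offset = (4002 − 519.43)/2 = 1741.29 px; top offset = 0.
Upper-right is two-thirds across and one-third down within the crop:
x = 1741.29 + 2 × 519.43/3 ≈ 2088; y = 0.00 + 1 × 1212.00/3 ≈ 404.

(2088, 404)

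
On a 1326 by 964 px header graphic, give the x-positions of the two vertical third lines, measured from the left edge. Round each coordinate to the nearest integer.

1326 / 3 = 442, so the vertical lines sit at one and two thirds of 1326.

x = 442 px and x = 884 px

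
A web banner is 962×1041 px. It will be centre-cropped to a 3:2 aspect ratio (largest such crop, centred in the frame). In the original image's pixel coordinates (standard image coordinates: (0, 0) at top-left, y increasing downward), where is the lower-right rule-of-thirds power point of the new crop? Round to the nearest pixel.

962/1041 < 3/2, so the 3:2 crop keeps the full width 962 and trims height to 962 × 2/3 = 641.33 px.
Top offset = (1041 − 641.33)/2 = 199.83 px; left offset = 0.
Lower-right is two-thirds across and two-thirds down within the crop:
x = 0.00 + 2 × 962.00/3 ≈ 641; y = 199.83 + 2 × 641.33/3 ≈ 627.

(641, 627)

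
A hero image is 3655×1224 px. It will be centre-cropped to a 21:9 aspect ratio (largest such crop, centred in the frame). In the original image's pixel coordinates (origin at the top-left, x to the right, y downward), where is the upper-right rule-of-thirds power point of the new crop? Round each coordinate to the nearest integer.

x = 2304 px, y = 408 px

3655/1224 > 21/9, so the 21:9 crop keeps the full height 1224 and trims width to 1224 × 21/9 = 2856.00 px.
Left offset = (3655 − 2856.00)/2 = 399.50 px; top offset = 0.
Upper-right is two-thirds across and one-third down within the crop:
x = 399.50 + 2 × 2856.00/3 ≈ 2304; y = 0.00 + 1 × 1224.00/3 ≈ 408.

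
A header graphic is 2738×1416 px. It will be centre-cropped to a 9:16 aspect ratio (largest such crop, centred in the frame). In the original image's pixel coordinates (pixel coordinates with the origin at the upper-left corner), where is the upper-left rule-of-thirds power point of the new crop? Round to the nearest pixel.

2738/1416 > 9/16, so the 9:16 crop keeps the full height 1416 and trims width to 1416 × 9/16 = 796.50 px.
Left offset = (2738 − 796.50)/2 = 970.75 px; top offset = 0.
Upper-left is one-third across and one-third down within the crop:
x = 970.75 + 1 × 796.50/3 ≈ 1236; y = 0.00 + 1 × 1416.00/3 ≈ 472.

(1236, 472)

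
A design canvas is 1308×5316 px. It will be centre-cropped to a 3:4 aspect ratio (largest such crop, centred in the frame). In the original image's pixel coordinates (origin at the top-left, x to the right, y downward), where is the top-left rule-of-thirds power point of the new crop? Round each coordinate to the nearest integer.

x = 436 px, y = 2367 px

1308/5316 < 3/4, so the 3:4 crop keeps the full width 1308 and trims height to 1308 × 4/3 = 1744.00 px.
Top offset = (5316 − 1744.00)/2 = 1786.00 px; left offset = 0.
Top-left is one-third across and one-third down within the crop:
x = 0.00 + 1 × 1308.00/3 ≈ 436; y = 1786.00 + 1 × 1744.00/3 ≈ 2367.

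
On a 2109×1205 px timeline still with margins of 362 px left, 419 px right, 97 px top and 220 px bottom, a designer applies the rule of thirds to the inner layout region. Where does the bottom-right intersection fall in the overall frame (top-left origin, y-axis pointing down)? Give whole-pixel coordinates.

(1247, 689)

Content width = 2109 − 362 − 419 = 1328 px; content height = 1205 − 97 − 220 = 888 px.
Bottom-right is two-thirds across and two-thirds down within the inner layout region.
x = 362 + 2 × 1328/3 = 362 + 885.33 ≈ 1247
y = 97 + 2 × 888/3 = 97 + 592.00 ≈ 689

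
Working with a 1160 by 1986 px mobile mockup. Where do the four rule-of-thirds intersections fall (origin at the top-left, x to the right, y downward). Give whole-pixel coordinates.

(387, 662), (773, 662), (387, 1324), (773, 1324)

One third of 1160 is 386.67; one third of 1986 is 662.
Vertical third lines at x = 387 and x = 773; horizontal third lines at y = 662 and y = 1324.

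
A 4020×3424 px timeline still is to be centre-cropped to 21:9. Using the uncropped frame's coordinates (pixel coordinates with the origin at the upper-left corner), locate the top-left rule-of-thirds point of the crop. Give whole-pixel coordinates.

(1340, 1425)

4020/3424 < 21/9, so the 21:9 crop keeps the full width 4020 and trims height to 4020 × 9/21 = 1722.86 px.
Top offset = (3424 − 1722.86)/2 = 850.57 px; left offset = 0.
Top-left is one-third across and one-third down within the crop:
x = 0.00 + 1 × 4020.00/3 ≈ 1340; y = 850.57 + 1 × 1722.86/3 ≈ 1425.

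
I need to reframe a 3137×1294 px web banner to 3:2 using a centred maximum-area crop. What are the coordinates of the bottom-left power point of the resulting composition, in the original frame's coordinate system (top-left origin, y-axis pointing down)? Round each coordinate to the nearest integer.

3137/1294 > 3/2, so the 3:2 crop keeps the full height 1294 and trims width to 1294 × 3/2 = 1941.00 px.
Left offset = (3137 − 1941.00)/2 = 598.00 px; top offset = 0.
Bottom-left is one-third across and two-thirds down within the crop:
x = 598.00 + 1 × 1941.00/3 ≈ 1245; y = 0.00 + 2 × 1294.00/3 ≈ 863.

(1245, 863)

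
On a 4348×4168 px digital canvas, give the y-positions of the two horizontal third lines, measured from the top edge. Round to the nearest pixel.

4168 / 3 = 1389.33, so the horizontal lines sit at one and two thirds of 4168.

1389 px and 2779 px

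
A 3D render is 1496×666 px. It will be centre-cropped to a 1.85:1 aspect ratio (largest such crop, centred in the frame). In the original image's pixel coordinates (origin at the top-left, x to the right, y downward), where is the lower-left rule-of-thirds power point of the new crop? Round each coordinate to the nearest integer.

1496/666 > 1.85/1, so the 1.85:1 crop keeps the full height 666 and trims width to 666 × 1.85/1 = 1232.10 px.
Left offset = (1496 − 1232.10)/2 = 131.95 px; top offset = 0.
Lower-left is one-third across and two-thirds down within the crop:
x = 131.95 + 1 × 1232.10/3 ≈ 543; y = 0.00 + 2 × 666.00/3 ≈ 444.

x = 543 px, y = 444 px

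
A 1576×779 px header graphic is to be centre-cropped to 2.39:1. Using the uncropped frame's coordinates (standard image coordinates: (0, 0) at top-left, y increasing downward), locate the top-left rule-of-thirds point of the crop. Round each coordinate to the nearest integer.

1576/779 < 2.39/1, so the 2.39:1 crop keeps the full width 1576 and trims height to 1576 × 1/2.39 = 659.41 px.
Top offset = (779 − 659.41)/2 = 59.79 px; left offset = 0.
Top-left is one-third across and one-third down within the crop:
x = 0.00 + 1 × 1576.00/3 ≈ 525; y = 59.79 + 1 × 659.41/3 ≈ 280.

x = 525 px, y = 280 px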